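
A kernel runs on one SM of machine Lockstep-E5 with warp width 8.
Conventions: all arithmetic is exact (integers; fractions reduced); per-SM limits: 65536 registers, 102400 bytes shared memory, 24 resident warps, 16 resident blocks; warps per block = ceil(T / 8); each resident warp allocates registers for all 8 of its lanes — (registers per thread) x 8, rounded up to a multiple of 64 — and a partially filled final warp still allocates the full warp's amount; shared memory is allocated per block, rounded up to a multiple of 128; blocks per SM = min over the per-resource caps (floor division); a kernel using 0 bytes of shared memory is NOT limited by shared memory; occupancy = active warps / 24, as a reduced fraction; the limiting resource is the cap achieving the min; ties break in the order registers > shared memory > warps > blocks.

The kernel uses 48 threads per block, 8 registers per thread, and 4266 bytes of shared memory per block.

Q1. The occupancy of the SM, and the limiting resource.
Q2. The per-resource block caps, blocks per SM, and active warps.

Answer: occupancy 1, limited by warps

registers: 170 blocks
shared memory: 23 blocks
warps: 4 blocks
blocks: 16 blocks

Answer: 4 blocks, 24 active warps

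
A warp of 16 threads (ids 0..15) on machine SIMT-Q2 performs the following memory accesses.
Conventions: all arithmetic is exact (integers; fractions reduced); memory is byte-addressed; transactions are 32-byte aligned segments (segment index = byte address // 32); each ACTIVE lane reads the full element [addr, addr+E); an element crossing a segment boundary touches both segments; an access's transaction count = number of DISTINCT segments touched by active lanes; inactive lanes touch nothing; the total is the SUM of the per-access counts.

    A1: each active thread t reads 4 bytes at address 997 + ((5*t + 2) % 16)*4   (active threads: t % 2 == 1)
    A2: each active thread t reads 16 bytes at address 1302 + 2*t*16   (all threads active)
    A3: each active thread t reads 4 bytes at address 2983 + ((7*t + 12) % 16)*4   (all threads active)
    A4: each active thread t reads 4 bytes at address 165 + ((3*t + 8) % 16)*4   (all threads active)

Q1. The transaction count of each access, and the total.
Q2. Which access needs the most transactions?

A1: 3 transactions
A2: 17 transactions
A3: 3 transactions
A4: 3 transactions

Answer: 3,17,3,3; total 26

Answer: A2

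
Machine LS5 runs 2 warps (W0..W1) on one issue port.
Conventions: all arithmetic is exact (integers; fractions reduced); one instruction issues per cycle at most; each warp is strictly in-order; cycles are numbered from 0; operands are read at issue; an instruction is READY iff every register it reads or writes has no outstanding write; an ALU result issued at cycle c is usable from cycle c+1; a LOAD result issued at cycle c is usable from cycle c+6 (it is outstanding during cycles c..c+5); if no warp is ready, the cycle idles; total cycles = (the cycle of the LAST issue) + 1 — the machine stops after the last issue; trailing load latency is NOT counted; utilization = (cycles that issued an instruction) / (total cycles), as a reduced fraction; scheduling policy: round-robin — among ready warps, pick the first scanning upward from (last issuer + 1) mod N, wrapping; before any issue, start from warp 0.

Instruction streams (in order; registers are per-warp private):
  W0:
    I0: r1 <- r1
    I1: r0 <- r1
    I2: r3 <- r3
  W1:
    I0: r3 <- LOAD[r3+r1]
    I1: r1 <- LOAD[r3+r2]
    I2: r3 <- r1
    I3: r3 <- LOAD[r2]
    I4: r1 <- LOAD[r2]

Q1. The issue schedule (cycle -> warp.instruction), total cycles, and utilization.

cycle 0: W0.I0
cycle 1: W1.I0
cycle 2: W0.I1
cycle 3: W0.I2
cycle 4: idle
cycle 5: idle
cycle 6: idle
cycle 7: W1.I1
cycle 8: idle
cycle 9: idle
cycle 10: idle
cycle 11: idle
cycle 12: idle
cycle 13: W1.I2
cycle 14: W1.I3
cycle 15: W1.I4

Answer: 16 cycles, utilization 1/2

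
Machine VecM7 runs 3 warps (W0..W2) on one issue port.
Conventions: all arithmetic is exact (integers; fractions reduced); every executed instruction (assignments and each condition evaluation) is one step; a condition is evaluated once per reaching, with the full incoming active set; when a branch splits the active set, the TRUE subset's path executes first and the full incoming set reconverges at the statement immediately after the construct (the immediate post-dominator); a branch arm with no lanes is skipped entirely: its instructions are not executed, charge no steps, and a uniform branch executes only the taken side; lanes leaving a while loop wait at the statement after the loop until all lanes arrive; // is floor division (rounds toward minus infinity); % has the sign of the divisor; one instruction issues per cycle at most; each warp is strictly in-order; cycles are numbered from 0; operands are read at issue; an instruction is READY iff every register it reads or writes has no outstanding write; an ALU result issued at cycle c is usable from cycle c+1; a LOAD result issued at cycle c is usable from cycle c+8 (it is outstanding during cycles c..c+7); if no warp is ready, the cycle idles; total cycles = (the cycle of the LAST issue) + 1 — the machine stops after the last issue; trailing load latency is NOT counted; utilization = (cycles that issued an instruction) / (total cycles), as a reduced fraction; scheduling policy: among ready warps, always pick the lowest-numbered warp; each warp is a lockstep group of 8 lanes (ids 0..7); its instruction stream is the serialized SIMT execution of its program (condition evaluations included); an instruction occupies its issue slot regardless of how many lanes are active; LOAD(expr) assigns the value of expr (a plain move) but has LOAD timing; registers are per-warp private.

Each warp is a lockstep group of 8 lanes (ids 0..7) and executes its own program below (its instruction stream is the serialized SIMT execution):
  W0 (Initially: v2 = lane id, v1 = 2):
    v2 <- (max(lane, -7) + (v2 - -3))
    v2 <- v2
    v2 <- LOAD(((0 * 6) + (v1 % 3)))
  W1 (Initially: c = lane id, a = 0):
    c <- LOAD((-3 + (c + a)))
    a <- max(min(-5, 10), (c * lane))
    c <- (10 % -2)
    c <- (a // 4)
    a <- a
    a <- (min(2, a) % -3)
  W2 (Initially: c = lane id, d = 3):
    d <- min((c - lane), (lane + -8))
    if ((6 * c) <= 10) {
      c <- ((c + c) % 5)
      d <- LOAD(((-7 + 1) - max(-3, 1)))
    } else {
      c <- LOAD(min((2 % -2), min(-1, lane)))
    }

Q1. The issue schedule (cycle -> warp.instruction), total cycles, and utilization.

cycle 0: W0.I0
cycle 1: W0.I1
cycle 2: W0.I2
cycle 3: W1.I0
cycle 4: W2.I0
cycle 5: W2.I1
cycle 6: W2.I2
cycle 7: W2.I3
cycle 8: W2.I4
cycle 9: idle
cycle 10: idle
cycle 11: W1.I1
cycle 12: W1.I2
cycle 13: W1.I3
cycle 14: W1.I4
cycle 15: W1.I5

Answer: 16 cycles, utilization 7/8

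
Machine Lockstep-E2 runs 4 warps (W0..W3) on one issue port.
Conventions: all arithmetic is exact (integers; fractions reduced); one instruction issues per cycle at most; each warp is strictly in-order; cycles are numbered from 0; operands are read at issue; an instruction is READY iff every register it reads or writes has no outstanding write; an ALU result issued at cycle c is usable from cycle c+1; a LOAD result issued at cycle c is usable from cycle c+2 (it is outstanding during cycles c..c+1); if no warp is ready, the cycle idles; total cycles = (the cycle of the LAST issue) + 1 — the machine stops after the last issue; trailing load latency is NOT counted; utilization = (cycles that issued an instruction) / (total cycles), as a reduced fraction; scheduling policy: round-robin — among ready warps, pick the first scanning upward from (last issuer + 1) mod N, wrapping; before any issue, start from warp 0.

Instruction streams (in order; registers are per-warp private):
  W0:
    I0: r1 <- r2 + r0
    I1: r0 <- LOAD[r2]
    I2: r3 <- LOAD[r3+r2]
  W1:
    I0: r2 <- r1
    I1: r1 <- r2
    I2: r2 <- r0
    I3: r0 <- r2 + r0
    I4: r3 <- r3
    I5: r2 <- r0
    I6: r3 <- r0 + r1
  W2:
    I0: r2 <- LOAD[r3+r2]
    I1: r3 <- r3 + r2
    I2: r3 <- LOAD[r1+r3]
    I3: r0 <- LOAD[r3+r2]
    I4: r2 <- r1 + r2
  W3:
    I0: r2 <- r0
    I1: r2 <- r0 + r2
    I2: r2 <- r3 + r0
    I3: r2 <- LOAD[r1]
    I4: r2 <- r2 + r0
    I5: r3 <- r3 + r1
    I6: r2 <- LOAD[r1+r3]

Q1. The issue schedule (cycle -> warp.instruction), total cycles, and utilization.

cycle 0: W0.I0
cycle 1: W1.I0
cycle 2: W2.I0
cycle 3: W3.I0
cycle 4: W0.I1
cycle 5: W1.I1
cycle 6: W2.I1
cycle 7: W3.I1
cycle 8: W0.I2
cycle 9: W1.I2
cycle 10: W2.I2
cycle 11: W3.I2
cycle 12: W1.I3
cycle 13: W2.I3
cycle 14: W3.I3
cycle 15: W1.I4
cycle 16: W2.I4
cycle 17: W3.I4
cycle 18: W1.I5
cycle 19: W3.I5
cycle 20: W1.I6
cycle 21: W3.I6

Answer: 22 cycles, utilization 1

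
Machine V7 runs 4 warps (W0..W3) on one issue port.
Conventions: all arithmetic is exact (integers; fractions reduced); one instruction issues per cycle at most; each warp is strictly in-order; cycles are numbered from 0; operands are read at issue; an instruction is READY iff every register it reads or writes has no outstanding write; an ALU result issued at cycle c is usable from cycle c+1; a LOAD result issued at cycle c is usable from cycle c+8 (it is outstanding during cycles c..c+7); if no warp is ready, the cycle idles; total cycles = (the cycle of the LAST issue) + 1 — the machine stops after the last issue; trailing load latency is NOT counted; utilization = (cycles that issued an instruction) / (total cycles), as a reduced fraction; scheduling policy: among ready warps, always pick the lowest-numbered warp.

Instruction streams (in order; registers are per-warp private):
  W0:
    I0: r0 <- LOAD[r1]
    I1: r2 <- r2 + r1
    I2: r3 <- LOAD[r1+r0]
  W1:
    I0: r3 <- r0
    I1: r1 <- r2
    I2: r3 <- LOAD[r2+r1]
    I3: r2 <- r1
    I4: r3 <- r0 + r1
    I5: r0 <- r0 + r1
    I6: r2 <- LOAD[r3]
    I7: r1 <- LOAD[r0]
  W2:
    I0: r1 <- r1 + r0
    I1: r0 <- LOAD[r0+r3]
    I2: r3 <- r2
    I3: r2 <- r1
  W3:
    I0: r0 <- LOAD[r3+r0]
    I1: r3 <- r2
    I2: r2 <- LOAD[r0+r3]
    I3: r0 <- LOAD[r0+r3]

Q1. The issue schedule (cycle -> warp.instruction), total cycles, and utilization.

cycle 0: W0.I0
cycle 1: W0.I1
cycle 2: W1.I0
cycle 3: W1.I1
cycle 4: W1.I2
cycle 5: W1.I3
cycle 6: W2.I0
cycle 7: W2.I1
cycle 8: W0.I2
cycle 9: W2.I2
cycle 10: W2.I3
cycle 11: W3.I0
cycle 12: W1.I4
cycle 13: W1.I5
cycle 14: W1.I6
cycle 15: W1.I7
cycle 16: W3.I1
cycle 17: idle
cycle 18: idle
cycle 19: W3.I2
cycle 20: W3.I3

Answer: 21 cycles, utilization 19/21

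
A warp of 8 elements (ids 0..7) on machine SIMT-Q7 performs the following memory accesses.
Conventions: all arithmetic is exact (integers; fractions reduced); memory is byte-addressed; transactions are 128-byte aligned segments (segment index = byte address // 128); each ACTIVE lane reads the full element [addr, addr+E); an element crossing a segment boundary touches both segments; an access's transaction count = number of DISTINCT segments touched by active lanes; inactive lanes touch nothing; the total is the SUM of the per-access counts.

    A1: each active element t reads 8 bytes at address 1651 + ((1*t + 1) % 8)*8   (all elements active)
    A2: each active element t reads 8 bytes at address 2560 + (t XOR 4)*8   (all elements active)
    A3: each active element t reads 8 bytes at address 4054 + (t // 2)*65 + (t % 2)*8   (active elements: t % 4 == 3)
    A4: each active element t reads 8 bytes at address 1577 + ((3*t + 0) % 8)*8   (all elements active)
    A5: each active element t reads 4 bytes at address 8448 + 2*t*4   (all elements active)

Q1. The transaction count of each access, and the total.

A1: 2 transactions
A2: 1 transaction
A3: 2 transactions
A4: 1 transaction
A5: 1 transaction

Answer: 2,1,2,1,1; total 7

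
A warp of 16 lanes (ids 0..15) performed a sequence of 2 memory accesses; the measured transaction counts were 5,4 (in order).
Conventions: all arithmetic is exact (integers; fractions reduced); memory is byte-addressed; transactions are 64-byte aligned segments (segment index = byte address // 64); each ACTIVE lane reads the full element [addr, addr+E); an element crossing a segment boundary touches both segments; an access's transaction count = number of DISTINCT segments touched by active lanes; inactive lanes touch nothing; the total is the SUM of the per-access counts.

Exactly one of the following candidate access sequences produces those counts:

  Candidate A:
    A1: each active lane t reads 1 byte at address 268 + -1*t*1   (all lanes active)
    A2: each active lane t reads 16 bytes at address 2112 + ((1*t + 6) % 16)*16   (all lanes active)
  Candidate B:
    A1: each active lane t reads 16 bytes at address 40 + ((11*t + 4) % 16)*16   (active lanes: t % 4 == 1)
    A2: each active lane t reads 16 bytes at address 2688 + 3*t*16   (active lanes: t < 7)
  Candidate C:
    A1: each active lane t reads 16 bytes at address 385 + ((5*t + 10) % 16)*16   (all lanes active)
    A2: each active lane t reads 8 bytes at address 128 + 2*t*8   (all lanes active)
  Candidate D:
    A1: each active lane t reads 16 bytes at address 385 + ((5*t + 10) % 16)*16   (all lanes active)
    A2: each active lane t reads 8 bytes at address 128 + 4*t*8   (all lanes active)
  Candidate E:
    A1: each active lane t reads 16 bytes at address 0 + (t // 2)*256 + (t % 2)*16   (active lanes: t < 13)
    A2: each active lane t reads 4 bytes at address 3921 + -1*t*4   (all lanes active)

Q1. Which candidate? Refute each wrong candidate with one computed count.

A: A1 gives 2 transactions, not 5
B: A1 gives 4 transactions, not 5
D: A2 gives 8 transactions, not 4
E: A1 gives 7 transactions, not 5
C: all counts match (5,4)

Answer: C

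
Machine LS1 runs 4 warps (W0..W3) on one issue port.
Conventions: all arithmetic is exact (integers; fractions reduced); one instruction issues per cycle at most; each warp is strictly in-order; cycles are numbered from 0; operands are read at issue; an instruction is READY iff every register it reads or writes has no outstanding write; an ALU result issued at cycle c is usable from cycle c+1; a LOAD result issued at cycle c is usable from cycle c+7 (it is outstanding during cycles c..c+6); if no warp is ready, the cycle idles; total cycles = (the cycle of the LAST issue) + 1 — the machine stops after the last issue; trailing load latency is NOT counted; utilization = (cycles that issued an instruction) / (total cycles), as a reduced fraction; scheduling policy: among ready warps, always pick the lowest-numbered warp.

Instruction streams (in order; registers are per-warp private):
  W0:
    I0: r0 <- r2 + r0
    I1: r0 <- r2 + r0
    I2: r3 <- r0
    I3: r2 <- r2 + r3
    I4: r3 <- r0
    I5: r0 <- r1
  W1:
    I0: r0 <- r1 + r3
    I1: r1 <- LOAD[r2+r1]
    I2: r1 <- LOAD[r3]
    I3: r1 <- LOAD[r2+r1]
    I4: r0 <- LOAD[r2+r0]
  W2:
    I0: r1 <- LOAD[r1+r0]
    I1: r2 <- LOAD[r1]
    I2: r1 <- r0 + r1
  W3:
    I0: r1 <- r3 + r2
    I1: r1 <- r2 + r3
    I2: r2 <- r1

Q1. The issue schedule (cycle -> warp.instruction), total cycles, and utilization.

cycle 0: W0.I0
cycle 1: W0.I1
cycle 2: W0.I2
cycle 3: W0.I3
cycle 4: W0.I4
cycle 5: W0.I5
cycle 6: W1.I0
cycle 7: W1.I1
cycle 8: W2.I0
cycle 9: W3.I0
cycle 10: W3.I1
cycle 11: W3.I2
cycle 12: idle
cycle 13: idle
cycle 14: W1.I2
cycle 15: W2.I1
cycle 16: W2.I2
cycle 17: idle
cycle 18: idle
cycle 19: idle
cycle 20: idle
cycle 21: W1.I3
cycle 22: W1.I4

Answer: 23 cycles, utilization 17/23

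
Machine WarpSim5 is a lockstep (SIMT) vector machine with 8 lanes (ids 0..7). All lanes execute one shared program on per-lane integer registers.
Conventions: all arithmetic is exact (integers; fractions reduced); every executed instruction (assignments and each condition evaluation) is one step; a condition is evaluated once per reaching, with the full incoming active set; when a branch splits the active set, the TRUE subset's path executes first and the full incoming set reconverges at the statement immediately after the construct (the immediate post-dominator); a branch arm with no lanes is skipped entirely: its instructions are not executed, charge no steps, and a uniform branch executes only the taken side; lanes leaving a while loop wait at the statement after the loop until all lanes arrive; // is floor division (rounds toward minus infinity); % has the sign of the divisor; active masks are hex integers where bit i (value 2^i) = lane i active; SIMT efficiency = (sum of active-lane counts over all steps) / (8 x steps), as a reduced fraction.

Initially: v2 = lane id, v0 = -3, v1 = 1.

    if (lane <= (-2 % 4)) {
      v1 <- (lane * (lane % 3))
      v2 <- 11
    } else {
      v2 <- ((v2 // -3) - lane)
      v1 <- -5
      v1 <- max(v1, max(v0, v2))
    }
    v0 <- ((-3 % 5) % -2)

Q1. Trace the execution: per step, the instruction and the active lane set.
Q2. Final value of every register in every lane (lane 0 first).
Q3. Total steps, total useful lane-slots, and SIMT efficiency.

step 0: eval (lane <= (-2 % 4))      0xff
step 1: v1 <- (lane * (lane % 3))    0x07
step 2: v2 <- 11                     0x07
step 3: v2 <- ((v2 // -3) - lane)    0xf8
step 4: v1 <- -5                     0xf8
step 5: v1 <- max(v1, max(v0, v2))   0xf8
step 6: v0 <- ((-3 % 5) % -2)        0xff

Answer: 7 steps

v2: 11,11,11,-4,-6,-7,-8,-10
v0: 0,0,0,0,0,0,0,0
v1: 0,1,4,-3,-3,-3,-3,-3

steps = 7; useful = 37; efficiency = 37/56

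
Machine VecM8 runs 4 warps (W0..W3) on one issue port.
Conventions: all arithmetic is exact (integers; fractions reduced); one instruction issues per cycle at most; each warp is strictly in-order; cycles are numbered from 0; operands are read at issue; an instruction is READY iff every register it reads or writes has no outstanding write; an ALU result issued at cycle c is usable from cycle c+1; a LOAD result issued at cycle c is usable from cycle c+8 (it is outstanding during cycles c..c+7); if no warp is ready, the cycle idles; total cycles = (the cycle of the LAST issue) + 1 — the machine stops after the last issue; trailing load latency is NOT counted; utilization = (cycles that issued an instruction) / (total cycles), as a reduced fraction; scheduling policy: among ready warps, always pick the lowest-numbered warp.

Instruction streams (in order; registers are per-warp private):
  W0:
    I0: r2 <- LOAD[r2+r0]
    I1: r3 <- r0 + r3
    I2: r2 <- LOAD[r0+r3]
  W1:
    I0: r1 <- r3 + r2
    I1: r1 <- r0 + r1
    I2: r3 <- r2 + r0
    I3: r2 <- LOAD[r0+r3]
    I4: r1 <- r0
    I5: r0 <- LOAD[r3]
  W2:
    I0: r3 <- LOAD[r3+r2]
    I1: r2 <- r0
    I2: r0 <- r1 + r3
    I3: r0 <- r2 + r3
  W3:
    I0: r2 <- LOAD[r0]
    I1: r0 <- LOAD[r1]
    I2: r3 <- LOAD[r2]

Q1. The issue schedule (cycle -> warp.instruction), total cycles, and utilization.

cycle 0: W0.I0
cycle 1: W0.I1
cycle 2: W1.I0
cycle 3: W1.I1
cycle 4: W1.I2
cycle 5: W1.I3
cycle 6: W1.I4
cycle 7: W1.I5
cycle 8: W0.I2
cycle 9: W2.I0
cycle 10: W2.I1
cycle 11: W3.I0
cycle 12: W3.I1
cycle 13: idle
cycle 14: idle
cycle 15: idle
cycle 16: idle
cycle 17: W2.I2
cycle 18: W2.I3
cycle 19: W3.I2

Answer: 20 cycles, utilization 4/5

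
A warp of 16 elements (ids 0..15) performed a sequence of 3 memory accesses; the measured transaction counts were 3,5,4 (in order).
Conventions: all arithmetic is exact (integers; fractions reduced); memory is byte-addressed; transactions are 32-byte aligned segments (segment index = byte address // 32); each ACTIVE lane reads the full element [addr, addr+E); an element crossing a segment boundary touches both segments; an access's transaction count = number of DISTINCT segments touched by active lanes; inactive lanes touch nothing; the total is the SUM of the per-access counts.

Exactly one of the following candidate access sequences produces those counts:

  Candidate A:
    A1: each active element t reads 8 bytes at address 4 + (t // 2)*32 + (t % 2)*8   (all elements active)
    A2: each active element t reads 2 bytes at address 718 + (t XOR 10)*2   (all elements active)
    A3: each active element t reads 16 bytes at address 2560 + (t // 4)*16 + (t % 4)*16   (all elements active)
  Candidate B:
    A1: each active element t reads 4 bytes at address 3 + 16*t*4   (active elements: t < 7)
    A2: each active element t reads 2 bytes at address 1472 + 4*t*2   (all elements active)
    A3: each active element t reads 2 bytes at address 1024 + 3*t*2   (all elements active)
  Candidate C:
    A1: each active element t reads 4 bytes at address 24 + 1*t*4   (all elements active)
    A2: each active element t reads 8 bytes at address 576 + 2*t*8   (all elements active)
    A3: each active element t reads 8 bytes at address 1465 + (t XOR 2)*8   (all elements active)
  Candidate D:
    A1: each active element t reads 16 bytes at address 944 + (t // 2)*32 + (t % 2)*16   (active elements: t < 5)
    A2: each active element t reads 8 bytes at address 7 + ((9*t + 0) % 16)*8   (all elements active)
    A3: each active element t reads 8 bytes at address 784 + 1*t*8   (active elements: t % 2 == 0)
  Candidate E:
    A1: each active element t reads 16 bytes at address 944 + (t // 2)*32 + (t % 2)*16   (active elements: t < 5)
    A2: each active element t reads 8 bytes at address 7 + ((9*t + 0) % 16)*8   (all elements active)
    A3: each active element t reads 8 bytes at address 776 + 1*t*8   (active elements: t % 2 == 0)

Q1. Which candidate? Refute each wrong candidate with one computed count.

A: A1 gives 8 transactions, not 3
B: A1 gives 7 transactions, not 3
C: A2 gives 8 transactions, not 5
D: A3 gives 5 transactions, not 4
E: all counts match (3,5,4)

Answer: E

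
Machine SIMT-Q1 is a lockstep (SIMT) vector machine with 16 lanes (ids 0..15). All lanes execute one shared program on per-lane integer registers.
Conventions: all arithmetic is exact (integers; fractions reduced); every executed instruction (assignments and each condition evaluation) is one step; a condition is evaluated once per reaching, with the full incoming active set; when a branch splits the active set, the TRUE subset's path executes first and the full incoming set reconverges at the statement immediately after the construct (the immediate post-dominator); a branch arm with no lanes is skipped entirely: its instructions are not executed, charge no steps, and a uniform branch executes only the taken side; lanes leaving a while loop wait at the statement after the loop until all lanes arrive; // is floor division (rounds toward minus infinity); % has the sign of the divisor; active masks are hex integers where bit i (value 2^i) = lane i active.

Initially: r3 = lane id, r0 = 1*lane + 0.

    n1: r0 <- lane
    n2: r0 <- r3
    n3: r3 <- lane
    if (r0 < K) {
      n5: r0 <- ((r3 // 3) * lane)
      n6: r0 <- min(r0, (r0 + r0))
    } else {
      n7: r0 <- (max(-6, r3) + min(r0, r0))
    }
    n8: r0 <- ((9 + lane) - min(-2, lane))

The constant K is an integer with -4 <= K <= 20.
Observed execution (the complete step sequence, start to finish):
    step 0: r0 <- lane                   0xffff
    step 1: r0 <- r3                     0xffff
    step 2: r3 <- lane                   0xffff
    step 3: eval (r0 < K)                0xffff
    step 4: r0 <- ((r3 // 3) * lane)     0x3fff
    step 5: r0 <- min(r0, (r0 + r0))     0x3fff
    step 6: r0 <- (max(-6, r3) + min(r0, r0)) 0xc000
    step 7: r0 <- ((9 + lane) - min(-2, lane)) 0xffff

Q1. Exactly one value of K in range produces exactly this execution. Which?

Answer: K = 14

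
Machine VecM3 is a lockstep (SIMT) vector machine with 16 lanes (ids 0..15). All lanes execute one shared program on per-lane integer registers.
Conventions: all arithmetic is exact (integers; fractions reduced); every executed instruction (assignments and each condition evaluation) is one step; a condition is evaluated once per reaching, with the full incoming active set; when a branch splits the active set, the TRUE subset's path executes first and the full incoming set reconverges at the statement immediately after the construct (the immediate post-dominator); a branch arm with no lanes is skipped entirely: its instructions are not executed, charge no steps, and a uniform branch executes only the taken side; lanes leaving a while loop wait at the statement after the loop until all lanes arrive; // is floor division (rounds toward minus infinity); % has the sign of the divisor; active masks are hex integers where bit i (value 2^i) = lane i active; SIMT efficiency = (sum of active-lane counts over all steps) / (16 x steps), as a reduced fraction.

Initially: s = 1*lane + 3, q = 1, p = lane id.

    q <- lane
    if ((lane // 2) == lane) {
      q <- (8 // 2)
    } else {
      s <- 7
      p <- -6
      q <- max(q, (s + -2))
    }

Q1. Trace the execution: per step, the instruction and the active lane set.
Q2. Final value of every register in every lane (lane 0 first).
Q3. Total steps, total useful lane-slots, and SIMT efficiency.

step 0: q <- lane                    0xffff
step 1: eval ((lane // 2) == lane)   0xffff
step 2: q <- (8 // 2)                0x0001
step 3: s <- 7                       0xfffe
step 4: p <- -6                      0xfffe
step 5: q <- max(q, (s + -2))        0xfffe

Answer: 6 steps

s: 3,7,7,7,7,7,7,7,7,7,7,7,7,7,7,7
q: 4,5,5,5,5,5,6,7,8,9,10,11,12,13,14,15
p: 0,-6,-6,-6,-6,-6,-6,-6,-6,-6,-6,-6,-6,-6,-6,-6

steps = 6; useful = 78; efficiency = 78/96 = 13/16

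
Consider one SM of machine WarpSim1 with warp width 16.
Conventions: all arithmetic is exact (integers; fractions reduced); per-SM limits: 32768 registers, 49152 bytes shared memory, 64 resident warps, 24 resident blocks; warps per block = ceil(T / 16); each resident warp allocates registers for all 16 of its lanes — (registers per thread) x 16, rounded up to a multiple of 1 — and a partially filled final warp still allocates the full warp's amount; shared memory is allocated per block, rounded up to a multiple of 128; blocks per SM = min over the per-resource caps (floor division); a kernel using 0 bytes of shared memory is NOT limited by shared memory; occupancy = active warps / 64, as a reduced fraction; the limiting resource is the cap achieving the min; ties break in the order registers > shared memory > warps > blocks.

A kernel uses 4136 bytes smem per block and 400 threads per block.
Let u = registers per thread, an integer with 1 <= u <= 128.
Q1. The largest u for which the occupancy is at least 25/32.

Answer: u = 40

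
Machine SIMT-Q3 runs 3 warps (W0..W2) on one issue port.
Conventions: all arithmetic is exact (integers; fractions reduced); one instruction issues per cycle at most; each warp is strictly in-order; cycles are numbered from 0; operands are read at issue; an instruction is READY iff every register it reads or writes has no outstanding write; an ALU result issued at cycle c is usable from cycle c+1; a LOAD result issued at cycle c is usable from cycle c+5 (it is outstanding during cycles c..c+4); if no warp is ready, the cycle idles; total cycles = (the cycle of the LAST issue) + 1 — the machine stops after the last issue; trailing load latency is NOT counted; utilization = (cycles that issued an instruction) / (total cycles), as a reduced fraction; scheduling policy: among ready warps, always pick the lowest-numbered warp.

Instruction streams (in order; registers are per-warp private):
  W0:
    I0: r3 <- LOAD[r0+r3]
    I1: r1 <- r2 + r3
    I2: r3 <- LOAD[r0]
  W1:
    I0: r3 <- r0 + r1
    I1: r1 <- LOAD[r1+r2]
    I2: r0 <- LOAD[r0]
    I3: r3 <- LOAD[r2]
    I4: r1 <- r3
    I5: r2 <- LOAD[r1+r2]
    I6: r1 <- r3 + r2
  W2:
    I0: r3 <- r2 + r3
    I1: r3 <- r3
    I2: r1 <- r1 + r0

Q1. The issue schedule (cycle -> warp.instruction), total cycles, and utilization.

cycle 0: W0.I0
cycle 1: W1.I0
cycle 2: W1.I1
cycle 3: W1.I2
cycle 4: W1.I3
cycle 5: W0.I1
cycle 6: W0.I2
cycle 7: W2.I0
cycle 8: W2.I1
cycle 9: W1.I4
cycle 10: W1.I5
cycle 11: W2.I2
cycle 12: idle
cycle 13: idle
cycle 14: idle
cycle 15: W1.I6

Answer: 16 cycles, utilization 13/16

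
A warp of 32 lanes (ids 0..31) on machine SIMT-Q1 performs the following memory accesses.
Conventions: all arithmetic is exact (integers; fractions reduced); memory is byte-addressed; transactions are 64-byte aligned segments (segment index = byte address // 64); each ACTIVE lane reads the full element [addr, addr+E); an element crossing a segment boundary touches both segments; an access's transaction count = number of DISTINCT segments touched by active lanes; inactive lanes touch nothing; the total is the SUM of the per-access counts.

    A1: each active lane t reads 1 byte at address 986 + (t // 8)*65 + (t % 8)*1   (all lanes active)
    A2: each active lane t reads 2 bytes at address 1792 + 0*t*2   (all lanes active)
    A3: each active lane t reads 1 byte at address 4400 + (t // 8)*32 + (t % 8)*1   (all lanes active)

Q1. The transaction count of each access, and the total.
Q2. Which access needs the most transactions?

A1: 4 transactions
A2: 1 transaction
A3: 3 transactions

Answer: 4,1,3; total 8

Answer: A1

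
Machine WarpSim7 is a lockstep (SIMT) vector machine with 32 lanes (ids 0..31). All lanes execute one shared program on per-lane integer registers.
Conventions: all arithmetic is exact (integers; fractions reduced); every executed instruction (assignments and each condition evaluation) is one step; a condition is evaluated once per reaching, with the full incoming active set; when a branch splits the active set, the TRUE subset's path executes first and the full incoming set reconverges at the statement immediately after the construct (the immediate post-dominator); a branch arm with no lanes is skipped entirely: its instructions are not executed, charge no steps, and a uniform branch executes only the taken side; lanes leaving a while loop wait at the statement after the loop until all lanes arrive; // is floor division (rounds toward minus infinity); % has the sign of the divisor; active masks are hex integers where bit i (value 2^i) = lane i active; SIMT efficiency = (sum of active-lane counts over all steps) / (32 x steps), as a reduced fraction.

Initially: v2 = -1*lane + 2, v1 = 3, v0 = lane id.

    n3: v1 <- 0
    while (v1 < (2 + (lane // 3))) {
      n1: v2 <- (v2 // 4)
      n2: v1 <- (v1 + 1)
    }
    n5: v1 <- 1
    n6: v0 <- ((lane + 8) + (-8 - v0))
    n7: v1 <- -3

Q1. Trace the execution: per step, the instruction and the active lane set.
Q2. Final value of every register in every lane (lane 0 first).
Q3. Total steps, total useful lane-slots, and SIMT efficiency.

step 0: v1 <- 0                      0xffffffff
step 1: eval (v1 < (2 + (lane // 3))) 0xffffffff
step 2: v2 <- (v2 // 4)              0xffffffff
step 3: v1 <- (v1 + 1)               0xffffffff
step 4: eval (v1 < (2 + (lane // 3))) 0xffffffff
step 5: v2 <- (v2 // 4)              0xffffffff
step 6: v1 <- (v1 + 1)               0xffffffff
step 7: eval (v1 < (2 + (lane // 3))) 0xffffffff
step 8: v2 <- (v2 // 4)              0xfffffff8
step 9: v1 <- (v1 + 1)               0xfffffff8
step 10: eval (v1 < (2 + (lane // 3))) 0xfffffff8
step 11: v2 <- (v2 // 4)              0xffffffc0
step 12: v1 <- (v1 + 1)               0xffffffc0
step 13: eval (v1 < (2 + (lane // 3))) 0xffffffc0
step 14: v2 <- (v2 // 4)              0xfffffe00
step 15: v1 <- (v1 + 1)               0xfffffe00
step 16: eval (v1 < (2 + (lane // 3))) 0xfffffe00
step 17: v2 <- (v2 // 4)              0xfffff000
step 18: v1 <- (v1 + 1)               0xfffff000
step 19: eval (v1 < (2 + (lane // 3))) 0xfffff000
step 20: v2 <- (v2 // 4)              0xffff8000
step 21: v1 <- (v1 + 1)               0xffff8000
step 22: eval (v1 < (2 + (lane // 3))) 0xffff8000
step 23: v2 <- (v2 // 4)              0xfffc0000
step 24: v1 <- (v1 + 1)               0xfffc0000
step 25: eval (v1 < (2 + (lane // 3))) 0xfffc0000
step 26: v2 <- (v2 // 4)              0xffe00000
step 27: v1 <- (v1 + 1)               0xffe00000
step 28: eval (v1 < (2 + (lane // 3))) 0xffe00000
step 29: v2 <- (v2 // 4)              0xff000000
step 30: v1 <- (v1 + 1)               0xff000000
step 31: eval (v1 < (2 + (lane // 3))) 0xff000000
step 32: v2 <- (v2 // 4)              0xf8000000
step 33: v1 <- (v1 + 1)               0xf8000000
step 34: eval (v1 < (2 + (lane // 3))) 0xf8000000
step 35: v2 <- (v2 // 4)              0xc0000000
step 36: v1 <- (v1 + 1)               0xc0000000
step 37: eval (v1 < (2 + (lane // 3))) 0xc0000000
step 38: v1 <- 1                      0xffffffff
step 39: v0 <- ((lane + 8) + (-8 - v0)) 0xffffffff
step 40: v1 <- -3                     0xffffffff

Answer: 41 steps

v2: 0,0,0,-1,-1,-1,-1,-1,-1,-1,-1,-1,-1,-1,-1,-1,-1,-1,-1,-1,-1,-1,-1,-1,-1,-1,-1,-1,-1,-1,-1,-1
v1: -3,-3,-3,-3,-3,-3,-3,-3,-3,-3,-3,-3,-3,-3,-3,-3,-3,-3,-3,-3,-3,-3,-3,-3,-3,-3,-3,-3,-3,-3,-3,-3
v0: 0,0,0,0,0,0,0,0,0,0,0,0,0,0,0,0,0,0,0,0,0,0,0,0,0,0,0,0,0,0,0,0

steps = 41; useful = 817; efficiency = 817/1312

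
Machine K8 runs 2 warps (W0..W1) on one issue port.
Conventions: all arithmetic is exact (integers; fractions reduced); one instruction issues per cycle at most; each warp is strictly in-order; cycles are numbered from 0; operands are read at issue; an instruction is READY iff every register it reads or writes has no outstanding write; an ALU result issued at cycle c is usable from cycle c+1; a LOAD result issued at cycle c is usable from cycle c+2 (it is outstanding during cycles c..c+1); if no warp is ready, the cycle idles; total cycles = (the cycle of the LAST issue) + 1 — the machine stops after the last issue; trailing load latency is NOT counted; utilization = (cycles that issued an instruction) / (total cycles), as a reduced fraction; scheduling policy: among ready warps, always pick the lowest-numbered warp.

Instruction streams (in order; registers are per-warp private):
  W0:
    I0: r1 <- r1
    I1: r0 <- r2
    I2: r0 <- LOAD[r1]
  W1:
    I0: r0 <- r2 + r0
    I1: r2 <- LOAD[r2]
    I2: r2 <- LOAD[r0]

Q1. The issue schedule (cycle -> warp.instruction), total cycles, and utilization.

cycle 0: W0.I0
cycle 1: W0.I1
cycle 2: W0.I2
cycle 3: W1.I0
cycle 4: W1.I1
cycle 5: idle
cycle 6: W1.I2

Answer: 7 cycles, utilization 6/7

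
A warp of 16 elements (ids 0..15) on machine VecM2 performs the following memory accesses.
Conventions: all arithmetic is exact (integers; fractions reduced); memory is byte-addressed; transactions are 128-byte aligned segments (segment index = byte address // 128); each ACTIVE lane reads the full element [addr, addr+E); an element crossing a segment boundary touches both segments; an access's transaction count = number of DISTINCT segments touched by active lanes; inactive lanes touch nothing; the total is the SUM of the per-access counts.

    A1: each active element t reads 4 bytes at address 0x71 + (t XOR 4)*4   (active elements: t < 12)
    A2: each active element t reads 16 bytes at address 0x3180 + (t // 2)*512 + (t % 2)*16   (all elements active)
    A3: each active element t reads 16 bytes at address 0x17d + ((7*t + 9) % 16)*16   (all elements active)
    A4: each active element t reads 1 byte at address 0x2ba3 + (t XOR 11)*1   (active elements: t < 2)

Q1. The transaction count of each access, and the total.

A1: 2 transactions
A2: 8 transactions
A3: 3 transactions
A4: 1 transaction

Answer: 2,8,3,1; total 14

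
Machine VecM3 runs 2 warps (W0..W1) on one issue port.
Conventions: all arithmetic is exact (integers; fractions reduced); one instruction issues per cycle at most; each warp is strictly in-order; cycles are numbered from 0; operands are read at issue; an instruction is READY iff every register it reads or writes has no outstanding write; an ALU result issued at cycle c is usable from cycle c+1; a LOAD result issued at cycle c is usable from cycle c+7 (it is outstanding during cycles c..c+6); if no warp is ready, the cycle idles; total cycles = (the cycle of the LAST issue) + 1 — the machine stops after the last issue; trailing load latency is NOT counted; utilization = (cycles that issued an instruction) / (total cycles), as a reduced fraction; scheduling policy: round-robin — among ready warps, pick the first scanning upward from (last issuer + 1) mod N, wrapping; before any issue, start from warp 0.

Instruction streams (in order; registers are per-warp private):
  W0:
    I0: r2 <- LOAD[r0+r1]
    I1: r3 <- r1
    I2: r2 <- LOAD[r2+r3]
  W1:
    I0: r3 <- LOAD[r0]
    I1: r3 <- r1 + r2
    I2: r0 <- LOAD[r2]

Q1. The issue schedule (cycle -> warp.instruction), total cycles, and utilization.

cycle 0: W0.I0
cycle 1: W1.I0
cycle 2: W0.I1
cycle 3: idle
cycle 4: idle
cycle 5: idle
cycle 6: idle
cycle 7: W0.I2
cycle 8: W1.I1
cycle 9: W1.I2

Answer: 10 cycles, utilization 3/5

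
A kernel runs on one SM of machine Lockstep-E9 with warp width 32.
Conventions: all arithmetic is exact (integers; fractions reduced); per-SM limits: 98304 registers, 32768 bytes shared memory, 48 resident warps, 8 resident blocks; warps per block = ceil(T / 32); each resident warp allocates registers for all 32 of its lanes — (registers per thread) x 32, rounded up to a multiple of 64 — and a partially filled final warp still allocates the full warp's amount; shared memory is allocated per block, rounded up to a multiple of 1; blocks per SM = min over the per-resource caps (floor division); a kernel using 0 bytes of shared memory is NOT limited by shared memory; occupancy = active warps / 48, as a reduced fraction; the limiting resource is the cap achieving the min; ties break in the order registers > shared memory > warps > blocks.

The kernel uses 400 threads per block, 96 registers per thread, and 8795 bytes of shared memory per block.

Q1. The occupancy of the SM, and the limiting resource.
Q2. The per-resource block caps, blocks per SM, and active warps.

Answer: occupancy 13/24, limited by registers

registers: 2 blocks
shared memory: 3 blocks
warps: 3 blocks
blocks: 8 blocks

Answer: 2 blocks, 26 active warps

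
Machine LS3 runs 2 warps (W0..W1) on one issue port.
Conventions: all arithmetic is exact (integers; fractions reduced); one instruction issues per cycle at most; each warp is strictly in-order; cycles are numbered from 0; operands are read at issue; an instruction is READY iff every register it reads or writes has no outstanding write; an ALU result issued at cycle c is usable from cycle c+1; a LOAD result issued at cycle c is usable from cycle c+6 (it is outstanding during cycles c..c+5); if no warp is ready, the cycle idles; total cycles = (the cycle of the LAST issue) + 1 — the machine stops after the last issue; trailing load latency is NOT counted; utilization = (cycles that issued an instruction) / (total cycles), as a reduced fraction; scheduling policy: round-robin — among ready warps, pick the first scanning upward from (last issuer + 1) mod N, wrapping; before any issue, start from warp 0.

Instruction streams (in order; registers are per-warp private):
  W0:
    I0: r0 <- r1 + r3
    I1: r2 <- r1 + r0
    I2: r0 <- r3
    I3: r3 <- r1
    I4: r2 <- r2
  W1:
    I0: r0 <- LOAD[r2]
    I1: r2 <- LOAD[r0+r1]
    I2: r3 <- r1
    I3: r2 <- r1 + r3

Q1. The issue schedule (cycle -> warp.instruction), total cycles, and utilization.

cycle 0: W0.I0
cycle 1: W1.I0
cycle 2: W0.I1
cycle 3: W0.I2
cycle 4: W0.I3
cycle 5: W0.I4
cycle 6: idle
cycle 7: W1.I1
cycle 8: W1.I2
cycle 9: idle
cycle 10: idle
cycle 11: idle
cycle 12: idle
cycle 13: W1.I3

Answer: 14 cycles, utilization 9/14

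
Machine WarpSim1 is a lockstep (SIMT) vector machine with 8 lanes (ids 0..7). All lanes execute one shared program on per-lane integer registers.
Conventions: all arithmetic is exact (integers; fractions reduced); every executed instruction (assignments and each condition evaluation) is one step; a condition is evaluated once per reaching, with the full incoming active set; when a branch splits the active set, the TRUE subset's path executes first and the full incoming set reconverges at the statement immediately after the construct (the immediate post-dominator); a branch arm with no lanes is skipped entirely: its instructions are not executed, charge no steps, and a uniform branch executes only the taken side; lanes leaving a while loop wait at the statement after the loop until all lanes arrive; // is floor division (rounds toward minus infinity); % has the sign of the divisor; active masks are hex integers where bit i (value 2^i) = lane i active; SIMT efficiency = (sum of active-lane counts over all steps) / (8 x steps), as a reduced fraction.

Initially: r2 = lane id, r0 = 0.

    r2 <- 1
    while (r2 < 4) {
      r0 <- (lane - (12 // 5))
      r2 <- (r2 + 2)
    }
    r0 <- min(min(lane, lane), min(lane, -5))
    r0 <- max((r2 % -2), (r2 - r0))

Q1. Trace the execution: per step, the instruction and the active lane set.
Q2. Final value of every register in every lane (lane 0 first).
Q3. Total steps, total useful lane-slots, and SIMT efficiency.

step 0: r2 <- 1                      0xff
step 1: eval (r2 < 4)                0xff
step 2: r0 <- (lane - (12 // 5))     0xff
step 3: r2 <- (r2 + 2)               0xff
step 4: eval (r2 < 4)                0xff
step 5: r0 <- (lane - (12 // 5))     0xff
step 6: r2 <- (r2 + 2)               0xff
step 7: eval (r2 < 4)                0xff
step 8: r0 <- min(min(lane, lane), min(lane, -5)) 0xff
step 9: r0 <- max((r2 % -2), (r2 - r0)) 0xff

Answer: 10 steps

r2: 5,5,5,5,5,5,5,5
r0: 10,10,10,10,10,10,10,10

steps = 10; useful = 80; efficiency = 80/80 = 1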